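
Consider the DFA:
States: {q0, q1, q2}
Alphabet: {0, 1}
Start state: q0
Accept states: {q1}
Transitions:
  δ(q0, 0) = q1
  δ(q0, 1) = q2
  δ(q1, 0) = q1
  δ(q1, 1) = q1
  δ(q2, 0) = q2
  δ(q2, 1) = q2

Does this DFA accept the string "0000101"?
Processing string "0000101":
  q0 --0--> q1
  q1 --0--> q1
  q1 --0--> q1
  q1 --0--> q1
  q1 --1--> q1
  q1 --0--> q1
  q1 --1--> q1
Final state: q1
Accept states: {q1}
q1 is an accept state, so the string is accepted.

Final answer: Yes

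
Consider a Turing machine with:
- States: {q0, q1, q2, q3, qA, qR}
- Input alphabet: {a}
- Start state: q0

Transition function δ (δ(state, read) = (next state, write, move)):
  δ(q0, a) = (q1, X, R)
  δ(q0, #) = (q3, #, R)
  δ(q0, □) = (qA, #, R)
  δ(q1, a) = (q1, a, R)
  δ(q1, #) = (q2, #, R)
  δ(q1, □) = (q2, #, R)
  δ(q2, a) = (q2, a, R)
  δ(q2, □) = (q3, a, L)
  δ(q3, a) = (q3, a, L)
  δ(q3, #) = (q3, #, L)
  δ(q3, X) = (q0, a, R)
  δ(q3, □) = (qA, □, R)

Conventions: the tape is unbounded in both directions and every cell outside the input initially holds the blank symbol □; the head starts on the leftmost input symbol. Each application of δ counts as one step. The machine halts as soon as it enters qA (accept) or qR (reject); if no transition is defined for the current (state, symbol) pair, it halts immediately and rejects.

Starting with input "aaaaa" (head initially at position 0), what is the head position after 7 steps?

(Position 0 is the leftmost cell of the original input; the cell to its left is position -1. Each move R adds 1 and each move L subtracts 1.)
Step 0: [q0]aaaaa (head at position 0)
Step 1: δ(q0, a) = (q1, X, R)  ⊢  X[q1]aaaa (head at position 1)
Step 2: δ(q1, a) = (q1, a, R)  ⊢  Xa[q1]aaa (head at position 2)
Step 3: δ(q1, a) = (q1, a, R)  ⊢  Xaa[q1]aa (head at position 3)
Step 4: δ(q1, a) = (q1, a, R)  ⊢  Xaaa[q1]a (head at position 4)
Step 5: δ(q1, a) = (q1, a, R)  ⊢  Xaaaa[q1]□ (head at position 5)
Step 6: δ(q1, □) = (q2, #, R)  ⊢  Xaaaa#[q2]□ (head at position 6)
Step 7: δ(q2, □) = (q3, a, L)  ⊢  Xaaaa[q3]#a (head at position 5)
Head position after 7 steps: 5

Final answer: Position 5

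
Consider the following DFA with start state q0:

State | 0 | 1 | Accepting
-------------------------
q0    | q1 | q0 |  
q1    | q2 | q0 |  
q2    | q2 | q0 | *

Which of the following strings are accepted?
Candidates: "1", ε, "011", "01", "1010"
"1": q0 → q0; q0 is not accepting → rejected
ε: q0; q0 is not accepting → rejected
"011": q0 → q1 → q0 → q0; q0 is not accepting → rejected
"01": q0 → q1 → q0; q0 is not accepting → rejected
"1010": q0 → q0 → q1 → q0 → q1; q1 is not accepting → rejected

Final answer: None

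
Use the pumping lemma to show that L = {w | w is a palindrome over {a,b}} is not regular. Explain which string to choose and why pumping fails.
Language: L = {w | w is a palindrome over {a,b}} (strings that read the same forwards and backwards)
Step 1: Assume for contradiction that L is regular, with pumping length p.
Step 2: Choose s = a^p b a^p. Then s ∈ L (it reads the same forwards and backwards) and |s| ≥ p.
Step 3: Consider any decomposition s = xyz with |xy| ≤ p and |y| > 0. Since |xy| ≤ p and the first p symbols of s are all a's, y = a^k for some k with 1 ≤ k ≤ p.
Step 4: Pumping up (i = 2): xy²z = a^(p+k) b a^p. Its reverse is a^p b a^(p+k) ≠ a^(p+k) b a^p (the single b is no longer in the middle), so xy²z is not a palindrome and xy²z ∉ L.
This contradicts the pumping lemma, so L is not regular.

Final answer: Choose s = a^p b a^p. Since |xy| ≤ p, y = a^k with k ≥ 1. Then xy²z = a^(p+k) b a^p is not a palindrome, so ∉ L.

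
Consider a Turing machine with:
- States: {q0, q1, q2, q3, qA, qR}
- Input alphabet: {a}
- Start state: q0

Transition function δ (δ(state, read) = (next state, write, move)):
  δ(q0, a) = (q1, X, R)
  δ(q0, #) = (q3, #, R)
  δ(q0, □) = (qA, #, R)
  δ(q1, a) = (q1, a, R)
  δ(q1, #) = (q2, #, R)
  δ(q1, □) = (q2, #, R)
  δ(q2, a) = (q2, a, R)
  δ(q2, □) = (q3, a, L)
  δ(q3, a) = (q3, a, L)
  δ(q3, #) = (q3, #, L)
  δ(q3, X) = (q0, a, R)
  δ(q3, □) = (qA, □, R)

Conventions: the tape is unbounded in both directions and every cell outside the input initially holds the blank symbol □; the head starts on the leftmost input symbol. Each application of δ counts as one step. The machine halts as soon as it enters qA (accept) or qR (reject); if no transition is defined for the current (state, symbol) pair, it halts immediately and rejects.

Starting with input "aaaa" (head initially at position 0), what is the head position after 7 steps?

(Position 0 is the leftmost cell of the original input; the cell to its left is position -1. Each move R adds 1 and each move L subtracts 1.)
Step 0: [q0]aaaa (head at position 0)
Step 1: δ(q0, a) = (q1, X, R)  ⊢  X[q1]aaa (head at position 1)
Step 2: δ(q1, a) = (q1, a, R)  ⊢  Xa[q1]aa (head at position 2)
Step 3: δ(q1, a) = (q1, a, R)  ⊢  Xaa[q1]a (head at position 3)
Step 4: δ(q1, a) = (q1, a, R)  ⊢  Xaaa[q1]□ (head at position 4)
Step 5: δ(q1, □) = (q2, #, R)  ⊢  Xaaa#[q2]□ (head at position 5)
Step 6: δ(q2, □) = (q3, a, L)  ⊢  Xaaa[q3]#a (head at position 4)
Step 7: δ(q3, #) = (q3, #, L)  ⊢  Xaa[q3]a#a (head at position 3)
Head position after 7 steps: 3

Final answer: Position 3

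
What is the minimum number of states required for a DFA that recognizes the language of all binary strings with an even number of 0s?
Language: binary strings with an even number of 0s
Lower bound (Myhill–Nerode): the prefixes ε, 0 are pairwise distinguishable:
  ε vs 0: suffix ε distinguishes them (ε has zero 0s (accepted), 0 has one 0 (rejected))
So any DFA needs at least 2 states.
Upper bound: a DFA with 2 states exists (one state per class above).
Minimum states: 2

Final answer: 2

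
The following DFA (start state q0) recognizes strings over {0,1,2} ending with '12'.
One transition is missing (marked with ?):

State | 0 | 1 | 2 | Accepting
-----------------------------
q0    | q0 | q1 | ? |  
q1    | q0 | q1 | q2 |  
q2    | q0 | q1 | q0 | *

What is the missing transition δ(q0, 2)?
q0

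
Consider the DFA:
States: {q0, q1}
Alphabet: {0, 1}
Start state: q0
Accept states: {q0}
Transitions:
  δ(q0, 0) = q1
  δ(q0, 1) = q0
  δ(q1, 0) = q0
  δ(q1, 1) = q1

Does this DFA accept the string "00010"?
Processing string "00010":
  q0 --0--> q1
  q1 --0--> q0
  q0 --0--> q1
  q1 --1--> q1
  q1 --0--> q0
Final state: q0
Accept states: {q0}
q0 is an accept state, so the string is accepted.

Final answer: Yes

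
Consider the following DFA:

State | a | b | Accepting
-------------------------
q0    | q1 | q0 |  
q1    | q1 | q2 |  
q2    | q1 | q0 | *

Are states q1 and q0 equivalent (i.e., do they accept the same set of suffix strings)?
Try the suffix "b".
From q1: q1 → q2 — accepting.
From q0: q0 → q0 — not accepting.
The two states disagree on this suffix, so they are not equivalent.

Final answer: No. Distinguishing string: "b" - accepted from q1 but not from q0.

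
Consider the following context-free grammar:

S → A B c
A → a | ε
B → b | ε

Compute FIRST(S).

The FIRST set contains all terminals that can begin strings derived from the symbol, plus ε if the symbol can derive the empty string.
FIRST(A) = {a, ε} (A → a | ε) and FIRST(B) = {b, ε} (B → b | ε).
For S → A B c: add FIRST(A) minus ε = {a}; A is nullable, so also add FIRST(B) minus ε = {b}; B is nullable too, so also add FIRST(c) = {c}. The terminal c is never erased, so S is not nullable and ε is not included.
FIRST(S) = {a, b, c}.

Final answer: {a, b, c}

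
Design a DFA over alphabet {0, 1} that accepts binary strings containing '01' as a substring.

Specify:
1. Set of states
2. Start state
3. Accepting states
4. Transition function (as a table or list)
One valid DFA (any DFA recognizing the same language is acceptable):
States: {q0, q1, q2}
Start: q0
Accepting: {q2}
Transitions (accepting states marked with *):
State | 0 | 1 | Accepting
-------------------------
q0    | q1 | q0 |  
q1    | q1 | q2 |  
q2    | q2 | q2 | *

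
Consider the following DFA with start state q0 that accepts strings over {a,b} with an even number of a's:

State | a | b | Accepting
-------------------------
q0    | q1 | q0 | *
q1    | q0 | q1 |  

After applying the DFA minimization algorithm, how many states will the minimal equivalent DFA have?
All 2 states are reachable from q0, so none can be removed as unreachable.
Table-filling: first mark every (accepting, non-accepting) pair as distinguishable (accepting: {q0}; non-accepting: {q1}).
Every pair of states is distinguishable, so the DFA is already minimal.
Equivalence classes: {q0}, {q1} → 2 states.

Final answer: 2 states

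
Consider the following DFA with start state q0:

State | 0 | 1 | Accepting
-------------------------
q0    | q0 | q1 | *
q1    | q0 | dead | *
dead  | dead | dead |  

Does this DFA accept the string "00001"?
Start in q0.
Read '0': q0 → q0
Read '0': q0 → q0
Read '0': q0 → q0
Read '0': q0 → q0
Read '1': q0 → q1
Final state q1 is accepting, so the string is accepted.

Final answer: Yes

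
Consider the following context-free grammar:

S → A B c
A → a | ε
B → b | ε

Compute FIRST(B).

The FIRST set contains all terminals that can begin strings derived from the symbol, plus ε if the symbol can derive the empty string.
B → b contributes b; B → ε makes B nullable, contributing ε. FIRST(B) = {b, ε}.

Final answer: {b, ε}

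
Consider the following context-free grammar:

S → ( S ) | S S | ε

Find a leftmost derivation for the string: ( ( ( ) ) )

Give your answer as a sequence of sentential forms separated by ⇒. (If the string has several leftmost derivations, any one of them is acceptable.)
Start with S.
Step 1: the leftmost non-terminal is S; apply S → ( S ):  ( S )
Step 2: the leftmost non-terminal is S; apply S → ( S ):  ( ( S ) )
Step 3: the leftmost non-terminal is S; apply S → ( S ):  ( ( ( S ) ) )
Step 4: the leftmost non-terminal is S; apply S → ε:  ( ( ( ) ) )

Final answer: S ⇒ ( S ) ⇒ ( ( S ) ) ⇒ ( ( ( S ) ) ) ⇒ ( ( ( ) ) )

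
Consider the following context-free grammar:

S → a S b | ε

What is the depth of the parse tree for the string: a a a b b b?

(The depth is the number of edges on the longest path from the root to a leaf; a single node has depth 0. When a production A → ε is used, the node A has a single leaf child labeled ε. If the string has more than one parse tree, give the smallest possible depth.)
The only parse tree applies S → a S b 3 times (once per matching a…b pair) and then S → ε.
The S nodes sit at depths 0, 1, …, 3; the innermost S (depth 3) has the single child ε at depth 4.
The terminal leaves a, b are at depths 1..3, so the longest root-to-leaf path is S → S → … → S → ε with 4 edges.
Depth = 4.

Final answer: 4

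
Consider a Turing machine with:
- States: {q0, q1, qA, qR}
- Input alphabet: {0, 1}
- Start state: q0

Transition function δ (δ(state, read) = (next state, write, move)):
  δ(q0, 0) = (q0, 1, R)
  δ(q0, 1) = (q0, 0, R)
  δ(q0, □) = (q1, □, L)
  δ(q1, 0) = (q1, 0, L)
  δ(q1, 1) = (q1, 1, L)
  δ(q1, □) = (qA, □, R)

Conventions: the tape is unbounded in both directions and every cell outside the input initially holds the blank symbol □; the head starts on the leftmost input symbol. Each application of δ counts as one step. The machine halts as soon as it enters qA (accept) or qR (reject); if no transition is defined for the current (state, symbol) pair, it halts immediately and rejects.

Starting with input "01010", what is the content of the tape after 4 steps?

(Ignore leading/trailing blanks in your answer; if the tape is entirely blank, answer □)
Step 0: [q0]01010 (head at position 0)
Step 1: δ(q0, 0) = (q0, 1, R)  ⊢  1[q0]1010 (head at position 1)
Step 2: δ(q0, 1) = (q0, 0, R)  ⊢  10[q0]010 (head at position 2)
Step 3: δ(q0, 0) = (q0, 1, R)  ⊢  101[q0]10 (head at position 3)
Step 4: δ(q0, 1) = (q0, 0, R)  ⊢  1010[q0]0 (head at position 4)
Tape after 4 steps (ignoring surrounding blanks): 10100

Final answer: Tape: 10100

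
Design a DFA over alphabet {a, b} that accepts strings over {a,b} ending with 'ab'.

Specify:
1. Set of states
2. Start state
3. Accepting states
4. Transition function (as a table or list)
One valid DFA (any DFA recognizing the same language is acceptable):
States: {q0, q1, q2}
Start: q0
Accepting: {q2}
Transitions (accepting states marked with *):
State | a | b | Accepting
-------------------------
q0    | q1 | q0 |  
q1    | q1 | q2 |  
q2    | q1 | q0 | *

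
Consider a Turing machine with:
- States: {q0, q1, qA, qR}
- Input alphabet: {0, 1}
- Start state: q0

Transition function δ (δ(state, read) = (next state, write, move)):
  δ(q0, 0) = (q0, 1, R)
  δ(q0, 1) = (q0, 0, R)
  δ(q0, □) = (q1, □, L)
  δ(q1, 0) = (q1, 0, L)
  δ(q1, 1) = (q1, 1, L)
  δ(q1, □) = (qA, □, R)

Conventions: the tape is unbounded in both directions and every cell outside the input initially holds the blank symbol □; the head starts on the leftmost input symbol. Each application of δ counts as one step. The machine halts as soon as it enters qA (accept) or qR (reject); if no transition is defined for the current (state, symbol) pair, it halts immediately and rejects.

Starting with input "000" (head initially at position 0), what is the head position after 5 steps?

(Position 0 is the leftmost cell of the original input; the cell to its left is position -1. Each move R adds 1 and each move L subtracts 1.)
Step 0: [q0]000 (head at position 0)
Step 1: δ(q0, 0) = (q0, 1, R)  ⊢  1[q0]00 (head at position 1)
Step 2: δ(q0, 0) = (q0, 1, R)  ⊢  11[q0]0 (head at position 2)
Step 3: δ(q0, 0) = (q0, 1, R)  ⊢  111[q0]□ (head at position 3)
Step 4: δ(q0, □) = (q1, □, L)  ⊢  11[q1]1□ (head at position 2)
Step 5: δ(q1, 1) = (q1, 1, L)  ⊢  1[q1]11□ (head at position 1)
Head position after 5 steps: 1

Final answer: Position 1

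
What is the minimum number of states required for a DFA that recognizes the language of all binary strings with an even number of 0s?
Language: binary strings with an even number of 0s
Lower bound (Myhill–Nerode): the prefixes ε, 0 are pairwise distinguishable:
  ε vs 0: suffix ε distinguishes them (ε has zero 0s (accepted), 0 has one 0 (rejected))
So any DFA needs at least 2 states.
Upper bound: a DFA with 2 states exists (one state per class above).
Minimum states: 2

Final answer: 2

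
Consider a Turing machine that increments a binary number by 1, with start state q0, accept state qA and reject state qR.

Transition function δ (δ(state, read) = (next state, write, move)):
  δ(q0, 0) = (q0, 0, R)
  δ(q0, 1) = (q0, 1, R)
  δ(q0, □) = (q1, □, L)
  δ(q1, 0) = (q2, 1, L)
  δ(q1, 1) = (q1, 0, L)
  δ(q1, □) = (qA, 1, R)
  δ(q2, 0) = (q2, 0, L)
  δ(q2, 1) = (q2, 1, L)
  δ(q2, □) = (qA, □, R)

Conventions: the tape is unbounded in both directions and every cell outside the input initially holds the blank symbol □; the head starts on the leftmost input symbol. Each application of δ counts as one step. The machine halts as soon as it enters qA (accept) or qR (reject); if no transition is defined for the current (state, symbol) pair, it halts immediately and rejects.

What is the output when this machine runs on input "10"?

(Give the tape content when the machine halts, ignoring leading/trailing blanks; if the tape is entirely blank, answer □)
Step 0: [q0]10 (head at position 0)
Step 1: δ(q0, 1) = (q0, 1, R)  ⊢  1[q0]0 (head at position 1)
Step 2: δ(q0, 0) = (q0, 0, R)  ⊢  10[q0]□ (head at position 2)
Step 3: δ(q0, □) = (q1, □, L)  ⊢  1[q1]0□ (head at position 1)
Step 4: δ(q1, 0) = (q2, 1, L)  ⊢  [q2]11□ (head at position 0)
Step 5: δ(q2, 1) = (q2, 1, L)  ⊢  [q2]□11□ (head at position -1)
Step 6: δ(q2, □) = (qA, □, R)  ⊢  □[qA]11□ (head at position 0)
The machine is in qA, so it halts and accepts.
Tape content when halted (ignoring surrounding blanks): 11

Final answer: Output: 11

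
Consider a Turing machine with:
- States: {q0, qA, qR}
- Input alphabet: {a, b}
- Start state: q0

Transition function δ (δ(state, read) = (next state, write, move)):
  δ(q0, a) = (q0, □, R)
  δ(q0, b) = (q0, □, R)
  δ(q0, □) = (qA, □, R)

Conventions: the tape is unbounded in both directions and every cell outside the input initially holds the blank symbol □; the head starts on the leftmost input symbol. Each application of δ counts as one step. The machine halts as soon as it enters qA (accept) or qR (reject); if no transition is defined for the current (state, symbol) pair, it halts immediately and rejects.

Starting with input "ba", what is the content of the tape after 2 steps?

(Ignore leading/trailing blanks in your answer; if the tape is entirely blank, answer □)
Step 0: [q0]ba (head at position 0)
Step 1: δ(q0, b) = (q0, □, R)  ⊢  □[q0]a (head at position 1)
Step 2: δ(q0, a) = (q0, □, R)  ⊢  □□[q0]□ (head at position 2)
Tape after 2 steps (ignoring surrounding blanks): □

Final answer: Tape: □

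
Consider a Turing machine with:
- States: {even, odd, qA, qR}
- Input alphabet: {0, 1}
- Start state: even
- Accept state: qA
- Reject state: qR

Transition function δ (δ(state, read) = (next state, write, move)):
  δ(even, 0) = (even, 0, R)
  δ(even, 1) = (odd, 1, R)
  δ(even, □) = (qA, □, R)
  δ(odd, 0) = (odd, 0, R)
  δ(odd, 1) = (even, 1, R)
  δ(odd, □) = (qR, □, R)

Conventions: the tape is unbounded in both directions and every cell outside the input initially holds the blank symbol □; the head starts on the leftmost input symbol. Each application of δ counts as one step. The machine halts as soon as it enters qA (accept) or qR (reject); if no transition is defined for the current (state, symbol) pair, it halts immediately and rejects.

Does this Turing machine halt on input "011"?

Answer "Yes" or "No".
Step 0: [even]011 (head at position 0)
Step 1: δ(even, 0) = (even, 0, R)  ⊢  0[even]11 (head at position 1)
Step 2: δ(even, 1) = (odd, 1, R)  ⊢  01[odd]1 (head at position 2)
Step 3: δ(odd, 1) = (even, 1, R)  ⊢  011[even]□ (head at position 3)
Step 4: δ(even, □) = (qA, □, R)  ⊢  011□[qA]□ (head at position 4)
The machine is in qA, so it halts and accepts.
It halts after 4 steps.

Final answer: Yes - halts after 4 steps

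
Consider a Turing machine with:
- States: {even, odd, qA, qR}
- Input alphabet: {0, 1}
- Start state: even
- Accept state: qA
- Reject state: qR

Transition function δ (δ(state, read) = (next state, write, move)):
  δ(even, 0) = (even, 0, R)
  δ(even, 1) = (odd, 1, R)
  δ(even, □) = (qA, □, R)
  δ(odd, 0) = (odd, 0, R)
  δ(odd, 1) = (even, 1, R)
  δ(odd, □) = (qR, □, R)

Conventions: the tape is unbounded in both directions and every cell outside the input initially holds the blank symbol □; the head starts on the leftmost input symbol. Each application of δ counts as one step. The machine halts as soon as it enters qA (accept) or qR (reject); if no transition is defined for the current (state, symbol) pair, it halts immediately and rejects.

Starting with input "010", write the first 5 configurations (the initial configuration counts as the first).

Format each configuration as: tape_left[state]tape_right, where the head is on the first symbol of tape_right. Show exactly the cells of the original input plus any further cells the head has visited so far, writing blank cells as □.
Step 0: [even]010 (head at position 0)
Step 1: δ(even, 0) = (even, 0, R)  ⊢  0[even]10 (head at position 1)
Step 2: δ(even, 1) = (odd, 1, R)  ⊢  01[odd]0 (head at position 2)
Step 3: δ(odd, 0) = (odd, 0, R)  ⊢  010[odd]□ (head at position 3)
Step 4: δ(odd, □) = (qR, □, R)  ⊢  010□[qR]□ (head at position 4)

Final answer: [even]010 ⊢ 0[even]10 ⊢ 01[odd]0 ⊢ 010[odd]□ ⊢ 010□[qR]□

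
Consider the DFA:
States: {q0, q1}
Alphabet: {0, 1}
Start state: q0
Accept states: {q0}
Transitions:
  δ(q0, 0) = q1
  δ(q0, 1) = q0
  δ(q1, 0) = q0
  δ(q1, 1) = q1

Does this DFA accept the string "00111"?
Processing string "00111":
  q0 --0--> q1
  q1 --0--> q0
  q0 --1--> q0
  q0 --1--> q0
  q0 --1--> q0
Final state: q0
Accept states: {q0}
q0 is an accept state, so the string is accepted.

Final answer: Yes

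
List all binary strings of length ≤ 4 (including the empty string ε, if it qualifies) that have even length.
Checking every binary string of length 0 to 4:
  Length 0: accepted: ε | rejected: (none)
  Length 1: accepted: (none) | rejected: 0, 1
  Length 2: accepted: 00, 01, 10, 11 | rejected: (none)
  Length 3: accepted: (none) | rejected: 000, 001, 010, 011, 100, 101, 110, 111
  Length 4: accepted: 0000, 0001, 0010, 0011, 0100, 0101, 0110, 0111, 1000, 1001, 1010, 1011, 1100, 1101, 1110, 1111 | rejected: (none)
Total: 21 string(s).

Final answer: ε, 00, 01, 10, 11, 0000, 0001, 0010, 0011, 0100, 0101, 0110, 0111, 1000, 1001, 1010, 1011, 1100, 1101, 1110, 1111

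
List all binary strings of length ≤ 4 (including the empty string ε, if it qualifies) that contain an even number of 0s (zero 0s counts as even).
Checking every binary string of length 0 to 4:
  Length 0: accepted: ε | rejected: (none)
  Length 1: accepted: 1 | rejected: 0
  Length 2: accepted: 00, 11 | rejected: 01, 10
  Length 3: accepted: 001, 010, 100, 111 | rejected: 000, 011, 101, 110
  Length 4: accepted: 0000, 0011, 0101, 0110, 1001, 1010, 1100, 1111 | rejected: 0001, 0010, 0100, 0111, 1000, 1011, 1101, 1110
Total: 16 string(s).

Final answer: ε, 1, 00, 11, 001, 010, 100, 111, 0000, 0011, 0101, 0110, 1001, 1010, 1100, 1111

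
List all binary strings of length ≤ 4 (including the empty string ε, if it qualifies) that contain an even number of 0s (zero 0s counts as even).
Checking every binary string of length 0 to 4:
  Length 0: accepted: ε | rejected: (none)
  Length 1: accepted: 1 | rejected: 0
  Length 2: accepted: 00, 11 | rejected: 01, 10
  Length 3: accepted: 001, 010, 100, 111 | rejected: 000, 011, 101, 110
  Length 4: accepted: 0000, 0011, 0101, 0110, 1001, 1010, 1100, 1111 | rejected: 0001, 0010, 0100, 0111, 1000, 1011, 1101, 1110
Total: 16 string(s).

Final answer: ε, 1, 00, 11, 001, 010, 100, 111, 0000, 0011, 0101, 0110, 1001, 1010, 1100, 1111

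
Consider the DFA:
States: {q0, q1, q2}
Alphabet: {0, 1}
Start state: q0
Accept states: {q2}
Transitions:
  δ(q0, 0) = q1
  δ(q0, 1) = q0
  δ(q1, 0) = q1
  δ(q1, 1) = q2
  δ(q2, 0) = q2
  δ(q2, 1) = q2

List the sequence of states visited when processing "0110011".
Starting at q0
Read '0': q0 -> q1
Read '1': q1 -> q2
Read '1': q2 -> q2
Read '0': q2 -> q2
Read '0': q2 -> q2
Read '1': q2 -> q2
Read '1': q2 -> q2

Final answer: q0 -> q1 -> q2 -> q2 -> q2 -> q2 -> q2 -> q2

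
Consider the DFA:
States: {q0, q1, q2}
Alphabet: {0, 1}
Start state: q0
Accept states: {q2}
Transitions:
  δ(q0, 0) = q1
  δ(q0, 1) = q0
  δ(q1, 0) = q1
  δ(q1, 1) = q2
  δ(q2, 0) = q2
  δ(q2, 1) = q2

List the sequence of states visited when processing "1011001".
Starting at q0
Read '1': q0 -> q0
Read '0': q0 -> q1
Read '1': q1 -> q2
Read '1': q2 -> q2
Read '0': q2 -> q2
Read '0': q2 -> q2
Read '1': q2 -> q2

Final answer: q0 -> q0 -> q1 -> q2 -> q2 -> q2 -> q2 -> q2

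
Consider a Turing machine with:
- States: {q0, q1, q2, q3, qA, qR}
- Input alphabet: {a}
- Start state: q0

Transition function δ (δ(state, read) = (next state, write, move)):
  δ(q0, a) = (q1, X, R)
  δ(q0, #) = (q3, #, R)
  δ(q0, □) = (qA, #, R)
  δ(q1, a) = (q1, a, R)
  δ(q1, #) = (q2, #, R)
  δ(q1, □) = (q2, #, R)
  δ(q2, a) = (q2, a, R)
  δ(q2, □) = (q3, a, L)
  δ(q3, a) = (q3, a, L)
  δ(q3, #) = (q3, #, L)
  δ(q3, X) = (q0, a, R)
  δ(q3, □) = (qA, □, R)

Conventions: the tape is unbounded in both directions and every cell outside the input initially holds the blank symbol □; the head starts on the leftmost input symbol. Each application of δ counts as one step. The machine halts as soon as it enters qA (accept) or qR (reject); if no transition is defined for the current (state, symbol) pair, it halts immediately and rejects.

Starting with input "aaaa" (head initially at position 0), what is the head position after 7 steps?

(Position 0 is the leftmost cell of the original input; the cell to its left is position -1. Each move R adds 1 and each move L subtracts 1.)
Step 0: [q0]aaaa (head at position 0)
Step 1: δ(q0, a) = (q1, X, R)  ⊢  X[q1]aaa (head at position 1)
Step 2: δ(q1, a) = (q1, a, R)  ⊢  Xa[q1]aa (head at position 2)
Step 3: δ(q1, a) = (q1, a, R)  ⊢  Xaa[q1]a (head at position 3)
Step 4: δ(q1, a) = (q1, a, R)  ⊢  Xaaa[q1]□ (head at position 4)
Step 5: δ(q1, □) = (q2, #, R)  ⊢  Xaaa#[q2]□ (head at position 5)
Step 6: δ(q2, □) = (q3, a, L)  ⊢  Xaaa[q3]#a (head at position 4)
Step 7: δ(q3, #) = (q3, #, L)  ⊢  Xaa[q3]a#a (head at position 3)
Head position after 7 steps: 3

Final answer: Position 3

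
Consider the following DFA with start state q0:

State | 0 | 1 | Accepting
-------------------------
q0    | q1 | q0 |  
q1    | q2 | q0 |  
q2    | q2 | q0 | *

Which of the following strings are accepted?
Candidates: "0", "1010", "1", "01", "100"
"0": q0 → q1; q1 is not accepting → rejected
"1010": q0 → q0 → q1 → q0 → q1; q1 is not accepting → rejected
"1": q0 → q0; q0 is not accepting → rejected
"01": q0 → q1 → q0; q0 is not accepting → rejected
"100": q0 → q0 → q1 → q2; q2 is accepting → accepted

Final answer: "100"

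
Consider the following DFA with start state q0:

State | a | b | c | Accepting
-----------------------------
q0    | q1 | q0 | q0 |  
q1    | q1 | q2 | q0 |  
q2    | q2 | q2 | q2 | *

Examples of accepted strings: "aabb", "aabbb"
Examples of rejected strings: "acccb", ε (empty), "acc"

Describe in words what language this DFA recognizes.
strings over {a,b,c} containing 'ab' as substring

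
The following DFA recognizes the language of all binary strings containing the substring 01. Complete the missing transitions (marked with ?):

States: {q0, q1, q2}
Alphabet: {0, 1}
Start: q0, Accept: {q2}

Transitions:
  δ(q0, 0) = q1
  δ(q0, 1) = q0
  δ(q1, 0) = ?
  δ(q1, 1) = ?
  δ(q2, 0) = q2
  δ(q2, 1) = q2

What each state remembers (consistent with the given transitions and accept states):
  q0: 01 not seen yet and the last symbol was not 0
  q1: 01 not seen yet and the last symbol was 0
  q2: the substring 01 has already been seen
Filling in the missing entries:
  δ(q1, 0): in q1 (01 not seen yet and the last symbol was 0), after reading 0 we have: 01 not seen yet and the last symbol was 0 → q1
  δ(q1, 1): in q1 (01 not seen yet and the last symbol was 0), after reading 1 we have: the substring 01 has already been seen → q2

Final answer: δ(q1, 0) = q1; δ(q1, 1) = q2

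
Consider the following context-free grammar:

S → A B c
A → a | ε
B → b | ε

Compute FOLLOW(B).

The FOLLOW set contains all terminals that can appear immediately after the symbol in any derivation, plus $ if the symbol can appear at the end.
B occurs in S → A B c, immediately followed by the terminal c. So FOLLOW(B) = {c}.

Final answer: {c}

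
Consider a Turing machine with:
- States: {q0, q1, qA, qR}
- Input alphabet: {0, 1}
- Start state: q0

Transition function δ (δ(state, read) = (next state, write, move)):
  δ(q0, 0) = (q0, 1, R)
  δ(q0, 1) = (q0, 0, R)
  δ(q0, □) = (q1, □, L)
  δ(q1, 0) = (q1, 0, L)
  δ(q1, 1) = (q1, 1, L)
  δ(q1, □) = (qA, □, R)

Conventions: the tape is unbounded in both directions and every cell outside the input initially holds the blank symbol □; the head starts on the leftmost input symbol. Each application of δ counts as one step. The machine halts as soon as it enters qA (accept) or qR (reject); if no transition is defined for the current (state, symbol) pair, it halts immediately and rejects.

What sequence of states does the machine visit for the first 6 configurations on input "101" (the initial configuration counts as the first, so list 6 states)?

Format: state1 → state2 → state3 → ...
Step 0: [q0]101 (head at position 0)
Step 1: δ(q0, 1) = (q0, 0, R)  ⊢  0[q0]01 (head at position 1)
Step 2: δ(q0, 0) = (q0, 1, R)  ⊢  01[q0]1 (head at position 2)
Step 3: δ(q0, 1) = (q0, 0, R)  ⊢  010[q0]□ (head at position 3)
Step 4: δ(q0, □) = (q1, □, L)  ⊢  01[q1]0□ (head at position 2)
Step 5: δ(q1, 0) = (q1, 0, L)  ⊢  0[q1]10□ (head at position 1)
Reading off the states of these 6 configurations: q0 → q0 → q0 → q0 → q1 → q1

Final answer: q0 → q0 → q0 → q0 → q1 → q1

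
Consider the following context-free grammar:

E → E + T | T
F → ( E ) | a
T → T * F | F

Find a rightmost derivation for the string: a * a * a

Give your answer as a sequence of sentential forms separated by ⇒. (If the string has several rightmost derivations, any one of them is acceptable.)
Start with E.
Step 1: the rightmost non-terminal is E; apply E → T:  T
Step 2: the rightmost non-terminal is T; apply T → T * F:  T * F
Step 3: the rightmost non-terminal is F; apply F → a:  T * a
Step 4: the rightmost non-terminal is T; apply T → T * F:  T * F * a
Step 5: the rightmost non-terminal is F; apply F → a:  T * a * a
Step 6: the rightmost non-terminal is T; apply T → F:  F * a * a
Step 7: the rightmost non-terminal is F; apply F → a:  a * a * a

Final answer: E ⇒ T ⇒ T * F ⇒ T * a ⇒ T * F * a ⇒ T * a * a ⇒ F * a * a ⇒ a * a * a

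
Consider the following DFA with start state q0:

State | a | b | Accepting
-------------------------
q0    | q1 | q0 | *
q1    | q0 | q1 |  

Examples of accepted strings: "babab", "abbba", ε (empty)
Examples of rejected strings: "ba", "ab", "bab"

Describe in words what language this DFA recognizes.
strings over {a,b} with an even number of a's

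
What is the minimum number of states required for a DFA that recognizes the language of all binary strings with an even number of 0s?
Language: binary strings with an even number of 0s
Lower bound (Myhill–Nerode): the prefixes ε, 0 are pairwise distinguishable:
  ε vs 0: suffix ε distinguishes them (ε has zero 0s (accepted), 0 has one 0 (rejected))
So any DFA needs at least 2 states.
Upper bound: a DFA with 2 states exists (one state per class above).
Minimum states: 2

Final answer: 2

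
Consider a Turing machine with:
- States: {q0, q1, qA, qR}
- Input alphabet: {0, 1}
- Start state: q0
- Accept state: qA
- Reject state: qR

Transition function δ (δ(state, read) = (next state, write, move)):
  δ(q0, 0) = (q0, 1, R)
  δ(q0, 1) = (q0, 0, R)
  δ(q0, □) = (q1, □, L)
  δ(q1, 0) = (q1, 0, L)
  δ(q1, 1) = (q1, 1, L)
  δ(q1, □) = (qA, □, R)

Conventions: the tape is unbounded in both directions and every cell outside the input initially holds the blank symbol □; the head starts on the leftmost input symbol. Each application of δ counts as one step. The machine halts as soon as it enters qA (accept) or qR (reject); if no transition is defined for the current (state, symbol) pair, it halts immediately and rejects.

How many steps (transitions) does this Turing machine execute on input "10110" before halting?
Step 0: [q0]10110 (head at position 0)
Step 1: δ(q0, 1) = (q0, 0, R)  ⊢  0[q0]0110 (head at position 1)
Step 2: δ(q0, 0) = (q0, 1, R)  ⊢  01[q0]110 (head at position 2)
Step 3: δ(q0, 1) = (q0, 0, R)  ⊢  010[q0]10 (head at position 3)
Step 4: δ(q0, 1) = (q0, 0, R)  ⊢  0100[q0]0 (head at position 4)
Step 5: δ(q0, 0) = (q0, 1, R)  ⊢  01001[q0]□ (head at position 5)
Step 6: δ(q0, □) = (q1, □, L)  ⊢  0100[q1]1□ (head at position 4)
Step 7: δ(q1, 1) = (q1, 1, L)  ⊢  010[q1]01□ (head at position 3)
Step 8: δ(q1, 0) = (q1, 0, L)  ⊢  01[q1]001□ (head at position 2)
Step 9: δ(q1, 0) = (q1, 0, L)  ⊢  0[q1]1001□ (head at position 1)
Step 10: δ(q1, 1) = (q1, 1, L)  ⊢  [q1]01001□ (head at position 0)
Step 11: δ(q1, 0) = (q1, 0, L)  ⊢  [q1]□01001□ (head at position -1)
Step 12: δ(q1, □) = (qA, □, R)  ⊢  □[qA]01001□ (head at position 0)
The machine is in qA, so it halts and accepts.
Number of transitions executed: 12.

Final answer: 12 steps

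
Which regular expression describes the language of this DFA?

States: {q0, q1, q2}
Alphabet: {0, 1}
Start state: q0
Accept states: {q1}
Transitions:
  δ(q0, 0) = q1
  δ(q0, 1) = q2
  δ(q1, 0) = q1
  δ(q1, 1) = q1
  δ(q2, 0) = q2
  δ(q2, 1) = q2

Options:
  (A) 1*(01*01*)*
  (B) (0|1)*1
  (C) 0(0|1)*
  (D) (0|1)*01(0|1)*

Testing sample strings against the DFA:
  '1010' -> rejected
  '1101' -> rejected
  '00111' -> accepted
  '111' -> rejected
Checking each option for a counterexample:
  (A) 1*(01*01*)*: ε is rejected by the DFA but matches the regex → eliminated
  (B) (0|1)*1: '0' is accepted by the DFA but does not match the regex → eliminated
  (C) 0(0|1)*: agrees with the DFA on all strings of length ≤ 4
  (D) (0|1)*01(0|1)*: '0' is accepted by the DFA but does not match the regex → eliminated
Only (C) 0(0|1)* is consistent with the DFA.

Final answer: (C) 0(0|1)*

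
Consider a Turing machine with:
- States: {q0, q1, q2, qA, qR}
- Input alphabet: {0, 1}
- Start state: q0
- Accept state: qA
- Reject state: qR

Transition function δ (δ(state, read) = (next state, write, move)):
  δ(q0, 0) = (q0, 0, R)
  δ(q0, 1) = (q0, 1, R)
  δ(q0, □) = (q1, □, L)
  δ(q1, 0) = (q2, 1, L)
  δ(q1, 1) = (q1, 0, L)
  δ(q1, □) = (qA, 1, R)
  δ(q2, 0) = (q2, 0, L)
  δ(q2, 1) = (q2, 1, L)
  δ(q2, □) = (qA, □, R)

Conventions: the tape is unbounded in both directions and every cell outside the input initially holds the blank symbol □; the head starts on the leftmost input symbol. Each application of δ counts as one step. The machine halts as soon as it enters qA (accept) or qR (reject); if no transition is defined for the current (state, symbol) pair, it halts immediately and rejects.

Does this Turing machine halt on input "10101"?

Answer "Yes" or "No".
Step 0: [q0]10101 (head at position 0)
Step 1: δ(q0, 1) = (q0, 1, R)  ⊢  1[q0]0101 (head at position 1)
Step 2: δ(q0, 0) = (q0, 0, R)  ⊢  10[q0]101 (head at position 2)
Step 3: δ(q0, 1) = (q0, 1, R)  ⊢  101[q0]01 (head at position 3)
Step 4: δ(q0, 0) = (q0, 0, R)  ⊢  1010[q0]1 (head at position 4)
Step 5: δ(q0, 1) = (q0, 1, R)  ⊢  10101[q0]□ (head at position 5)
Step 6: δ(q0, □) = (q1, □, L)  ⊢  1010[q1]1□ (head at position 4)
Step 7: δ(q1, 1) = (q1, 0, L)  ⊢  101[q1]00□ (head at position 3)
Step 8: δ(q1, 0) = (q2, 1, L)  ⊢  10[q2]110□ (head at position 2)
Step 9: δ(q2, 1) = (q2, 1, L)  ⊢  1[q2]0110□ (head at position 1)
Step 10: δ(q2, 0) = (q2, 0, L)  ⊢  [q2]10110□ (head at position 0)
Step 11: δ(q2, 1) = (q2, 1, L)  ⊢  [q2]□10110□ (head at position -1)
Step 12: δ(q2, □) = (qA, □, R)  ⊢  □[qA]10110□ (head at position 0)
The machine is in qA, so it halts and accepts.
It halts after 12 steps.

Final answer: Yes - halts after 12 steps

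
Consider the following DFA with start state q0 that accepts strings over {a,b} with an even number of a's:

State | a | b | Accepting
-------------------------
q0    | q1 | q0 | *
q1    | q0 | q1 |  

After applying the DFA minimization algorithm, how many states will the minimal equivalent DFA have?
All 2 states are reachable from q0, so none can be removed as unreachable.
Table-filling: first mark every (accepting, non-accepting) pair as distinguishable (accepting: {q0}; non-accepting: {q1}).
Every pair of states is distinguishable, so the DFA is already minimal.
Equivalence classes: {q0}, {q1} → 2 states.

Final answer: 2 states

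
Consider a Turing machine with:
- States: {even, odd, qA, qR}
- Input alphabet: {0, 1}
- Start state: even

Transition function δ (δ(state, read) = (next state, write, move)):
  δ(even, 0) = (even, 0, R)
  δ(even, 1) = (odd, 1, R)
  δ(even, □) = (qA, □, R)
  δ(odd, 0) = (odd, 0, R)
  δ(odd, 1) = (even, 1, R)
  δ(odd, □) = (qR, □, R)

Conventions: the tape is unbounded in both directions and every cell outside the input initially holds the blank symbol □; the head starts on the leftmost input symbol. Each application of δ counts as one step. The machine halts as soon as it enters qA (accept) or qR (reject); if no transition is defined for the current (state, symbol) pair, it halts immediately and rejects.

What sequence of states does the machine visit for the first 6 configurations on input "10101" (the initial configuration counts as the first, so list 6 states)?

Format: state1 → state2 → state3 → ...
Step 0: [even]10101 (head at position 0)
Step 1: δ(even, 1) = (odd, 1, R)  ⊢  1[odd]0101 (head at position 1)
Step 2: δ(odd, 0) = (odd, 0, R)  ⊢  10[odd]101 (head at position 2)
Step 3: δ(odd, 1) = (even, 1, R)  ⊢  101[even]01 (head at position 3)
Step 4: δ(even, 0) = (even, 0, R)  ⊢  1010[even]1 (head at position 4)
Step 5: δ(even, 1) = (odd, 1, R)  ⊢  10101[odd]□ (head at position 5)
Reading off the states of these 6 configurations: even → odd → odd → even → even → odd

Final answer: even → odd → odd → even → even → odd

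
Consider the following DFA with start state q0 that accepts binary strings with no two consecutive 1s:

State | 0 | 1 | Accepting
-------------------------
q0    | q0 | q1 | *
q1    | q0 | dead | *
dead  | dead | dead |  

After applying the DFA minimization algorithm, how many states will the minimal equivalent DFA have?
All 3 states are reachable from q0, so none can be removed as unreachable.
Table-filling: first mark every (accepting, non-accepting) pair as distinguishable (accepting: {q0, q1}; non-accepting: {dead}).
Round 1: (q0, q1) on '1' go to q1 and dead, already distinguishable → mark.
Every pair of states is distinguishable, so the DFA is already minimal.
Equivalence classes: {q0}, {q1}, {dead} → 3 states.

Final answer: 3 states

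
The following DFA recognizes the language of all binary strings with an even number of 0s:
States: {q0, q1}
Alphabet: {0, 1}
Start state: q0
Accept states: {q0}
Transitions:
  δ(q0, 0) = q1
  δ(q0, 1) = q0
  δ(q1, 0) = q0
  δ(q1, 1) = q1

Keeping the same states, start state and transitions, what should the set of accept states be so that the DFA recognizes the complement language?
The DFA is complete (every state has a transition on every symbol), so the complement
is recognized by the same DFA with accepting and non-accepting states swapped.
Original accept states: {q0}
Complement accept states = All states - Original accept states
= {q0, q1} - {q0}
= {q1}
Complement language: strings with an ODD number of 0s

Final answer: {q1}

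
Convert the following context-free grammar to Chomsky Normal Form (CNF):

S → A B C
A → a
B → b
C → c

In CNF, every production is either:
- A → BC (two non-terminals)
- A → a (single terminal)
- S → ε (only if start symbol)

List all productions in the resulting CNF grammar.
The grammar has no ε-productions or unit productions to eliminate.
A → a is already in CNF (single terminal) – keep it.
B → b is already in CNF (single terminal) – keep it.
C → c is already in CNF (single terminal) – keep it.
S → A B C has 3 symbols on the right: break it into binary productions S → A X0, X0 → B C.
Resulting CNF grammar (5 productions): A → a; B → b; C → c; S → A X0; X0 → B C

Final answer: A → a; B → b; C → c; S → A X0; X0 → B C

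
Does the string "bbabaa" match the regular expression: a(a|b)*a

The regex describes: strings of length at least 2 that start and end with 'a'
No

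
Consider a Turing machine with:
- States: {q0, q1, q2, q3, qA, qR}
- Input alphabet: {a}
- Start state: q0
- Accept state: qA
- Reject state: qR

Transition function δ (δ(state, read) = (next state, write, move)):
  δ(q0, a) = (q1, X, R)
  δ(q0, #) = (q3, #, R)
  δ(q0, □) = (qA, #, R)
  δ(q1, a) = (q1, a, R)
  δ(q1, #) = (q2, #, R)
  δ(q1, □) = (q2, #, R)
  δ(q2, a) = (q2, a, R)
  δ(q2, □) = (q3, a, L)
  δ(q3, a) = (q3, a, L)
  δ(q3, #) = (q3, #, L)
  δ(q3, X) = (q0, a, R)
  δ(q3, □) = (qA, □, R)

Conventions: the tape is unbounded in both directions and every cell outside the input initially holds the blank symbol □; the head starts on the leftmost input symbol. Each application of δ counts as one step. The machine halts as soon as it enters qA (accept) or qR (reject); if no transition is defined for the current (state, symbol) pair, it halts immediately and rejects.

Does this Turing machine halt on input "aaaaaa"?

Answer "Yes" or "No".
Trace (configuration after each step, as tape_left[state]tape_right with head position):
Step 0: [q0]aaaaaa (head at position 0)
Step 1: X[q1]aaaaa (head 1)
Step 2: Xa[q1]aaaa (head 2)
Step 3: Xaa[q1]aaa (head 3)
Step 4: Xaaa[q1]aa (head 4)
Step 5: Xaaaa[q1]a (head 5)
Step 6: Xaaaaa[q1]□ (head 6)
Step 7: Xaaaaa#[q2]□ (head 7)
Step 8: Xaaaaa[q3]#a (head 6)
Step 9: Xaaaa[q3]a#a (head 5)
Step 10: Xaaa[q3]aa#a (head 4)
Step 11: Xaa[q3]aaa#a (head 3)
Step 12: Xa[q3]aaaa#a (head 2)
Step 13: X[q3]aaaaa#a (head 1)
Step 14: [q3]Xaaaaa#a (head 0)
Step 15: a[q0]aaaaa#a (head 1)
Step 16: aX[q1]aaaa#a (head 2)
Step 17: aXa[q1]aaa#a (head 3)
Step 18: aXaa[q1]aa#a (head 4)
Step 19: aXaaa[q1]a#a (head 5)
Step 20: aXaaaa[q1]#a (head 6)
Step 21: aXaaaa#[q2]a (head 7)
Step 22: aXaaaa#a[q2]□ (head 8)
Step 23: aXaaaa#[q3]aa (head 7)
Step 24: aXaaaa[q3]#aa (head 6)
Step 25: aXaaa[q3]a#aa (head 5)
Step 26: aXaa[q3]aa#aa (head 4)
Step 27: aXa[q3]aaa#aa (head 3)
Step 28: aX[q3]aaaa#aa (head 2)
Step 29: a[q3]Xaaaa#aa (head 1)
Step 30: aa[q0]aaaa#aa (head 2)
Step 31: aaX[q1]aaa#aa (head 3)
Step 32: aaXa[q1]aa#aa (head 4)
Step 33: aaXaa[q1]a#aa (head 5)
Step 34: aaXaaa[q1]#aa (head 6)
Step 35: aaXaaa#[q2]aa (head 7)
Step 36: aaXaaa#a[q2]a (head 8)
Step 37: aaXaaa#aa[q2]□ (head 9)
Step 38: aaXaaa#a[q3]aa (head 8)
Step 39: aaXaaa#[q3]aaa (head 7)
Step 40: aaXaaa[q3]#aaa (head 6)
Step 41: aaXaa[q3]a#aaa (head 5)
Step 42: aaXa[q3]aa#aaa (head 4)
Step 43: aaX[q3]aaa#aaa (head 3)
Step 44: aa[q3]Xaaa#aaa (head 2)
Step 45: aaa[q0]aaa#aaa (head 3)
Step 46: aaaX[q1]aa#aaa (head 4)
Step 47: aaaXa[q1]a#aaa (head 5)
Step 48: aaaXaa[q1]#aaa (head 6)
Step 49: aaaXaa#[q2]aaa (head 7)
Step 50: aaaXaa#a[q2]aa (head 8)
Step 51: aaaXaa#aa[q2]a (head 9)
Step 52: aaaXaa#aaa[q2]□ (head 10)
Step 53: aaaXaa#aa[q3]aa (head 9)
Step 54: aaaXaa#a[q3]aaa (head 8)
Step 55: aaaXaa#[q3]aaaa (head 7)
Step 56: aaaXaa[q3]#aaaa (head 6)
Step 57: aaaXa[q3]a#aaaa (head 5)
Step 58: aaaX[q3]aa#aaaa (head 4)
Step 59: aaa[q3]Xaa#aaaa (head 3)
Step 60: aaaa[q0]aa#aaaa (head 4)
Step 61: aaaaX[q1]a#aaaa (head 5)
Step 62: aaaaXa[q1]#aaaa (head 6)
Step 63: aaaaXa#[q2]aaaa (head 7)
Step 64: aaaaXa#a[q2]aaa (head 8)
Step 65: aaaaXa#aa[q2]aa (head 9)
Step 66: aaaaXa#aaa[q2]a (head 10)
Step 67: aaaaXa#aaaa[q2]□ (head 11)
Step 68: aaaaXa#aaa[q3]aa (head 10)
Step 69: aaaaXa#aa[q3]aaa (head 9)
Step 70: aaaaXa#a[q3]aaaa (head 8)
Step 71: aaaaXa#[q3]aaaaa (head 7)
Step 72: aaaaXa[q3]#aaaaa (head 6)
Step 73: aaaaX[q3]a#aaaaa (head 5)
Step 74: aaaa[q3]Xa#aaaaa (head 4)
Step 75: aaaaa[q0]a#aaaaa (head 5)
Step 76: aaaaaX[q1]#aaaaa (head 6)
Step 77: aaaaaX#[q2]aaaaa (head 7)
Step 78: aaaaaX#a[q2]aaaa (head 8)
Step 79: aaaaaX#aa[q2]aaa (head 9)
Step 80: aaaaaX#aaa[q2]aa (head 10)
Step 81: aaaaaX#aaaa[q2]a (head 11)
Step 82: aaaaaX#aaaaa[q2]□ (head 12)
Step 83: aaaaaX#aaaa[q3]aa (head 11)
Step 84: aaaaaX#aaa[q3]aaa (head 10)
Step 85: aaaaaX#aa[q3]aaaa (head 9)
Step 86: aaaaaX#a[q3]aaaaa (head 8)
Step 87: aaaaaX#[q3]aaaaaa (head 7)
Step 88: aaaaaX[q3]#aaaaaa (head 6)
Step 89: aaaaa[q3]X#aaaaaa (head 5)
Step 90: aaaaaa[q0]#aaaaaa (head 6)
Step 91: aaaaaa#[q3]aaaaaa (head 7)
Step 92: aaaaaa[q3]#aaaaaa (head 6)
Step 93: aaaaa[q3]a#aaaaaa (head 5)
Step 94: aaaa[q3]aa#aaaaaa (head 4)
Step 95: aaa[q3]aaa#aaaaaa (head 3)
Step 96: aa[q3]aaaa#aaaaaa (head 2)
Step 97: a[q3]aaaaa#aaaaaa (head 1)
Step 98: [q3]aaaaaa#aaaaaa (head 0)
Step 99: [q3]□aaaaaa#aaaaaa (head -1)
Step 100: □[qA]aaaaaa#aaaaaa (head 0)
The machine is in qA, so it halts and accepts.
It halts after 100 steps.

Final answer: Yes - halts after 100 steps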